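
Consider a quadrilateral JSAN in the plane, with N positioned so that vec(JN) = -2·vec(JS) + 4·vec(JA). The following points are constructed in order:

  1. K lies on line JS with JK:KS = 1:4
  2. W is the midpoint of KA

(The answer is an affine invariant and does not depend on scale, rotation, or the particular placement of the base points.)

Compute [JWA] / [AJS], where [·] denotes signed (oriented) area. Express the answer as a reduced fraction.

[JWA]:[AJS] = 1/10

Work in coordinates with J = (0, 0), S = (1, 0), A = (0, 1), N = (-2, 4).
1. K lies on line JS with JK:KS = 1:4 ⇒ K = (1/5, 0)
2. W is the midpoint of KA ⇒ W = (1/10, 1/2)
2·[JWA] = 1/10, 2·[AJS] = 1
[JWA]:[AJS] = 1/10:1 = 1/10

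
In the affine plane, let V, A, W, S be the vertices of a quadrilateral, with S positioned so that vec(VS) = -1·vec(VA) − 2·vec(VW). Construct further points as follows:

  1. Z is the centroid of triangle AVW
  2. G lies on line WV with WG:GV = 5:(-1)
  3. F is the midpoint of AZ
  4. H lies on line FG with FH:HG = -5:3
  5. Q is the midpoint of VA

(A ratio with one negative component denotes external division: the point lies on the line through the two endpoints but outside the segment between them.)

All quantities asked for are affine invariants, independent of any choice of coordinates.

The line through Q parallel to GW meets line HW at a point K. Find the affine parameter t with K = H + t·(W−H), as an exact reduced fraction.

Choose coordinates V = (0, 0), A = (1, 0), W = (0, 1), S = (-1, -2).
1. Z is the centroid of triangle AVW ⇒ Z = (1/3, 1/3)
2. G lies on line WV with WG:GV = 5:(-1) ⇒ G = (0, -1/4)
3. F is the midpoint of AZ ⇒ F = (2/3, 1/6)
4. H lies on line FG with FH:HG = -5:3 ⇒ H = (-1, -7/8)
5. Q is the midpoint of VA ⇒ Q = (1/2, 0)
through Q parallel to GW: direction (0, 5/4); meets HW at K = (1/2, 31/16)
K = H + t·(W−H) with t = 3/2

t = 3/2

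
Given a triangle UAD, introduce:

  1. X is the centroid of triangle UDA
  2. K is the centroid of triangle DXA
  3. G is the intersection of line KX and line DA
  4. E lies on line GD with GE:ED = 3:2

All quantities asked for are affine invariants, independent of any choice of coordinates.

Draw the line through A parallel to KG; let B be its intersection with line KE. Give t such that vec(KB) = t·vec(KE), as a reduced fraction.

t = -5/3

Set U = (0, 0), A = (1, 0), D = (0, 1); any affine frame gives the same invariant.
1. X is the centroid of triangle UDA ⇒ X = (1/3, 1/3)
2. K is the centroid of triangle DXA ⇒ K = (4/9, 4/9)
3. G is the intersection of line KX and line DA ⇒ G = (1/2, 1/2)
4. E lies on line GD with GE:ED = 3:2 ⇒ E = (1/5, 4/5)
through A parallel to KG: direction (1/18, 1/18); meets KE at B = (23/27, -4/27)
B = K + t·(E−K) with t = -5/3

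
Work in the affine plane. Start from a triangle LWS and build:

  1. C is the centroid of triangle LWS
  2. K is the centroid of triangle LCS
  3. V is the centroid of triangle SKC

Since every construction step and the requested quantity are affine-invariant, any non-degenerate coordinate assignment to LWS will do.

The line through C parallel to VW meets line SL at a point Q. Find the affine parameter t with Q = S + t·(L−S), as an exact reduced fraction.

Work in coordinates with L = (0, 0), W = (1, 0), S = (0, 1).
1. C is the centroid of triangle LWS ⇒ C = (1/3, 1/3)
2. K is the centroid of triangle LCS ⇒ K = (1/9, 4/9)
3. V is the centroid of triangle SKC ⇒ V = (4/27, 16/27)
through C parallel to VW: direction (23/27, -16/27); meets SL at Q = (0, 13/23)
Q = S + t·(L−S) with t = 10/23

t = 10/23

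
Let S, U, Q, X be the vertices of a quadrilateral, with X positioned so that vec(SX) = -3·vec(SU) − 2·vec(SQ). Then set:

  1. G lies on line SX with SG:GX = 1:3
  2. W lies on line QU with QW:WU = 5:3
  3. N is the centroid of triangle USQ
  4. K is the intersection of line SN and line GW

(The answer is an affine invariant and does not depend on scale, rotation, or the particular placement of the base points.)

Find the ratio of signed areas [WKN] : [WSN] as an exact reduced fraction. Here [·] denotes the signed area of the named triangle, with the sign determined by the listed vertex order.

[WKN]:[WSN] = 19/16

Set S = (0, 0), U = (1, 0), Q = (0, 1), X = (-3, -2); any affine frame gives the same invariant.
1. G lies on line SX with SG:GX = 1:3 ⇒ G = (-3/4, -1/2)
2. W lies on line QU with QW:WU = 5:3 ⇒ W = (5/8, 3/8)
3. N is the centroid of triangle USQ ⇒ N = (1/3, 1/3)
4. K is the intersection of line SN and line GW ⇒ K = (-1/16, -1/16)
2·[WKN] = -19/192, 2·[WSN] = -1/12
[WKN]:[WSN] = -19/192:-1/12 = 19/16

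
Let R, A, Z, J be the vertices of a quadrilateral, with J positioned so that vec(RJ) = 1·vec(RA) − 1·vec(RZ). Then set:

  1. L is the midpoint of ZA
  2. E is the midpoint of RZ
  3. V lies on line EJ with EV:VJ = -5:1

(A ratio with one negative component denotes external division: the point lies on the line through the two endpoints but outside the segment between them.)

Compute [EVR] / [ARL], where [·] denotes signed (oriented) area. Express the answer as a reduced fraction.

[EVR]:[ARL] = 5/4

Set R = (0, 0), A = (1, 0), Z = (0, 1), J = (1, -1); any affine frame gives the same invariant.
1. L is the midpoint of ZA ⇒ L = (1/2, 1/2)
2. E is the midpoint of RZ ⇒ E = (0, 1/2)
3. V lies on line EJ with EV:VJ = -5:1 ⇒ V = (5/4, -11/8)
2·[EVR] = -5/8, 2·[ARL] = -1/2
[EVR]:[ARL] = -5/8:-1/2 = 5/4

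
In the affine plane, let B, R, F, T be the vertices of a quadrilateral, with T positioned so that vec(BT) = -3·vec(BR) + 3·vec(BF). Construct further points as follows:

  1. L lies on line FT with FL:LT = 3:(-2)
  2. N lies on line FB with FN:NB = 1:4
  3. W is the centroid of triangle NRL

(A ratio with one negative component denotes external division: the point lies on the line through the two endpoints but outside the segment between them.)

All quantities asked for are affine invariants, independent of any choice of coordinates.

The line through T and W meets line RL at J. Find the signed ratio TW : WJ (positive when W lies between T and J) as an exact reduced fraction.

Choose coordinates B = (0, 0), R = (1, 0), F = (0, 1), T = (-3, 3).
1. L lies on line FT with FL:LT = 3:(-2) ⇒ L = (-9, 7)
2. N lies on line FB with FN:NB = 1:4 ⇒ N = (0, 4/5)
3. W is the centroid of triangle NRL ⇒ W = (-8/3, 13/5)
line TW meets RL at J = (-13/5, 63/25)
W = T + t·(J−T) with t = 5/6, so TW:WJ = 5/6:1/6

TW:WJ = 5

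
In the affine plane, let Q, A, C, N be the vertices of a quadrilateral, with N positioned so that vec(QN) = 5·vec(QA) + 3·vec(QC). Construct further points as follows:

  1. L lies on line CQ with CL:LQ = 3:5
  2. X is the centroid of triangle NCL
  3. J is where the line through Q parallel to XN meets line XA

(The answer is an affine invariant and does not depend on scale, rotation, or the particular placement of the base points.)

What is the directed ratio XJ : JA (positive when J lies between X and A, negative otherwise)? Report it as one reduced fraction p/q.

Work in coordinates with Q = (0, 0), A = (1, 0), C = (0, 1), N = (5, 3).
1. L lies on line CQ with CL:LQ = 3:5 ⇒ L = (0, 5/8)
2. X is the centroid of triangle NCL ⇒ X = (5/3, 37/24)
3. J is where the line through Q parallel to XN meets line XA ⇒ J = (37/30, 259/480)
J = X + t·(A−X) with t = 13/20, so XJ:JA = t:(1−t) = 13/20:7/20

XJ:JA = 13/7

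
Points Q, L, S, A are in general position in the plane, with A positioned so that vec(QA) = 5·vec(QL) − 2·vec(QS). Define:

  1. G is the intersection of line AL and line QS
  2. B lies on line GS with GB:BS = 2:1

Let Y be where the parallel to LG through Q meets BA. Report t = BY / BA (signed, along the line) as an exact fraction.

t = 5/2

Choose coordinates Q = (0, 0), L = (1, 0), S = (0, 1), A = (5, -2).
1. G is the intersection of line AL and line QS ⇒ G = (0, 1/2)
2. B lies on line GS with GB:BS = 2:1 ⇒ B = (0, 5/6)
through Q parallel to LG: direction (-1, 1/2); meets BA at Y = (25/2, -25/4)
Y = B + t·(A−B) with t = 5/2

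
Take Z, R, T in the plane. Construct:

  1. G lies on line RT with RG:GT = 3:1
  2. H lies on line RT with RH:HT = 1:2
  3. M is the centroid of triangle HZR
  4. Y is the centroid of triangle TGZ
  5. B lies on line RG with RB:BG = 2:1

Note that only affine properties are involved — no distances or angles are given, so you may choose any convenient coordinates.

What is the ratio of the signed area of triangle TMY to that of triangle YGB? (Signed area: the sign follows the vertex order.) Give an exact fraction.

Choose coordinates Z = (0, 0), R = (1, 0), T = (0, 1).
1. G lies on line RT with RG:GT = 3:1 ⇒ G = (1/4, 3/4)
2. H lies on line RT with RH:HT = 1:2 ⇒ H = (2/3, 1/3)
3. M is the centroid of triangle HZR ⇒ M = (5/9, 1/9)
4. Y is the centroid of triangle TGZ ⇒ Y = (1/12, 7/12)
5. B lies on line RG with RB:BG = 2:1 ⇒ B = (1/2, 1/2)
2·[TMY] = -17/108, 2·[YGB] = -1/12
[TMY]:[YGB] = -17/108:-1/12 = 17/9

[TMY]:[YGB] = 17/9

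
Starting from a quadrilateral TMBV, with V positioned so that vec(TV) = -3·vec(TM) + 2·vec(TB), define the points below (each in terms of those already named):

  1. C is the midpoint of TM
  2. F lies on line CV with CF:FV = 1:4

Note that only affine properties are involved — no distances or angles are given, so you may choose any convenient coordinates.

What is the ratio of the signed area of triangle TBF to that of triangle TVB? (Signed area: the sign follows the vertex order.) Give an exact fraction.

[TBF]:[TVB] = -1/15

Choose coordinates T = (0, 0), M = (1, 0), B = (0, 1), V = (-3, 2).
1. C is the midpoint of TM ⇒ C = (1/2, 0)
2. F lies on line CV with CF:FV = 1:4 ⇒ F = (-1/5, 2/5)
2·[TBF] = 1/5, 2·[TVB] = -3
[TBF]:[TVB] = 1/5:-3 = -1/15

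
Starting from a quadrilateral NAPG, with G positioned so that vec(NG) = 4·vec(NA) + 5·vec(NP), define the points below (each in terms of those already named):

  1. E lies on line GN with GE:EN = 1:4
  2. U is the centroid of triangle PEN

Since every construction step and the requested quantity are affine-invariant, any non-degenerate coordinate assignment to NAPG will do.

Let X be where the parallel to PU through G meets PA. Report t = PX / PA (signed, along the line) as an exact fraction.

t = -12/13

Set N = (0, 0), A = (1, 0), P = (0, 1), G = (4, 5); any affine frame gives the same invariant.
1. E lies on line GN with GE:EN = 1:4 ⇒ E = (16/5, 4)
2. U is the centroid of triangle PEN ⇒ U = (16/15, 5/3)
through G parallel to PU: direction (16/15, 2/3); meets PA at X = (-12/13, 25/13)
X = P + t·(A−P) with t = -12/13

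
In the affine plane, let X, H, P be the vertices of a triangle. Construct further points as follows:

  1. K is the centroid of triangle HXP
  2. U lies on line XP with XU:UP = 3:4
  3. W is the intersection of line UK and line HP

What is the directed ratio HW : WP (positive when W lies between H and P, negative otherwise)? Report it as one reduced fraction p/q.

Assign X = (0, 0), H = (1, 0), P = (0, 1) — the answer is frame-independent, so this choice is without loss of generality.
1. K is the centroid of triangle HXP ⇒ K = (1/3, 1/3)
2. U lies on line XP with XU:UP = 3:4 ⇒ U = (0, 3/7)
3. W is the intersection of line UK and line HP ⇒ W = (4/5, 1/5)
W = H + t·(P−H) with t = 1/5, so HW:WP = t:(1−t) = 1/5:4/5

HW:WP = 1/4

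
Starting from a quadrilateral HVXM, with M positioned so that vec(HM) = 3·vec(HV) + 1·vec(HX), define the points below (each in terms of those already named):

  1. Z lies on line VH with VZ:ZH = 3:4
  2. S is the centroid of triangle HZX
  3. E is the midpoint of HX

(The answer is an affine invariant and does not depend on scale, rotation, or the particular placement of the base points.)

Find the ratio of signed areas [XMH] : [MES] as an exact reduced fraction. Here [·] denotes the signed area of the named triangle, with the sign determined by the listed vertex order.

[XMH]:[MES] = -126/25

Choose coordinates H = (0, 0), V = (1, 0), X = (0, 1), M = (3, 1).
1. Z lies on line VH with VZ:ZH = 3:4 ⇒ Z = (4/7, 0)
2. S is the centroid of triangle HZX ⇒ S = (4/21, 1/3)
3. E is the midpoint of HX ⇒ E = (0, 1/2)
2·[XMH] = -3, 2·[MES] = 25/42
[XMH]:[MES] = -3:25/42 = -126/25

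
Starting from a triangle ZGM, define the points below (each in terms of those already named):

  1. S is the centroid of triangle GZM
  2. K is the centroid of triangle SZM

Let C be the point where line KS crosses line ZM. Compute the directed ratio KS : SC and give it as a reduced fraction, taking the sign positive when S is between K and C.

Work in coordinates with Z = (0, 0), G = (1, 0), M = (0, 1).
1. S is the centroid of triangle GZM ⇒ S = (1/3, 1/3)
2. K is the centroid of triangle SZM ⇒ K = (1/9, 4/9)
line KS meets ZM at C = (0, 1/2)
S = K + t·(C−K) with t = -2, so KS:SC = -2:3

KS:SC = -2/3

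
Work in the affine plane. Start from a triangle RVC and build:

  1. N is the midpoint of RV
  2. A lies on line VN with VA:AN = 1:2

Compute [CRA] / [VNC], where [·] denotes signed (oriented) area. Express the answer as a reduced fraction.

[CRA]:[VNC] = -5/3

Assign R = (0, 0), V = (1, 0), C = (0, 1) — the answer is frame-independent, so this choice is without loss of generality.
1. N is the midpoint of RV ⇒ N = (1/2, 0)
2. A lies on line VN with VA:AN = 1:2 ⇒ A = (5/6, 0)
2·[CRA] = 5/6, 2·[VNC] = -1/2
[CRA]:[VNC] = 5/6:-1/2 = -5/3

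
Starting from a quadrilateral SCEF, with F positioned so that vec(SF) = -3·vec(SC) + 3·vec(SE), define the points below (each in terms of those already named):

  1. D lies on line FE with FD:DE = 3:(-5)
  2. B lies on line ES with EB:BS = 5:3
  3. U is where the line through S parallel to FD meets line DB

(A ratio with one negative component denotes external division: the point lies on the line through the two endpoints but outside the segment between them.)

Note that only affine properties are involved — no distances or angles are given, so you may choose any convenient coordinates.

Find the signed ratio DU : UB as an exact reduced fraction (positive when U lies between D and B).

DU:UB = -8/3

Work in coordinates with S = (0, 0), C = (1, 0), E = (0, 1), F = (-3, 3).
1. D lies on line FE with FD:DE = 3:(-5) ⇒ D = (-15/2, 6)
2. B lies on line ES with EB:BS = 5:3 ⇒ B = (0, 3/8)
3. U is where the line through S parallel to FD meets line DB ⇒ U = (9/2, -3)
U = D + t·(B−D) with t = 8/5, so DU:UB = t:(1−t) = 8/5:-3/5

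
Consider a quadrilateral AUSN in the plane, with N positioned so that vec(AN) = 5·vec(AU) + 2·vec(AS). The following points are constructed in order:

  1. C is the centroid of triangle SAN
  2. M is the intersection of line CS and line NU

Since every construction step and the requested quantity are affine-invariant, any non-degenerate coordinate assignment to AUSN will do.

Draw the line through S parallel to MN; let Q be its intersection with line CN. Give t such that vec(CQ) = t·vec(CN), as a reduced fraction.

t = -5/4

Set A = (0, 0), U = (1, 0), S = (0, 1), N = (5, 2); any affine frame gives the same invariant.
1. C is the centroid of triangle SAN ⇒ C = (5/3, 1)
2. M is the intersection of line CS and line NU ⇒ M = (3, 1)
through S parallel to MN: direction (2, 1); meets CN at Q = (-5/2, -1/4)
Q = C + t·(N−C) with t = -5/4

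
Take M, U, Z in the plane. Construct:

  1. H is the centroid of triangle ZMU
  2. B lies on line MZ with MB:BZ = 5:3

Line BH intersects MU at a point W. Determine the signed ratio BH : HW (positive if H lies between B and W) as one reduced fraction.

Set M = (0, 0), U = (1, 0), Z = (0, 1); any affine frame gives the same invariant.
1. H is the centroid of triangle ZMU ⇒ H = (1/3, 1/3)
2. B lies on line MZ with MB:BZ = 5:3 ⇒ B = (0, 5/8)
line BH meets MU at W = (5/7, 0)
H = B + t·(W−B) with t = 7/15, so BH:HW = 7/15:8/15

BH:HW = 7/8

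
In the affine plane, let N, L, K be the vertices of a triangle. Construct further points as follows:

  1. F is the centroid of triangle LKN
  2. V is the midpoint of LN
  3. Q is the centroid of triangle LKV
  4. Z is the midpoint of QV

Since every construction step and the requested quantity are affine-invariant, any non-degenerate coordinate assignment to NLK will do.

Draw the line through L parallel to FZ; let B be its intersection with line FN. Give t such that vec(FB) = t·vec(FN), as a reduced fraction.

Set N = (0, 0), L = (1, 0), K = (0, 1); any affine frame gives the same invariant.
1. F is the centroid of triangle LKN ⇒ F = (1/3, 1/3)
2. V is the midpoint of LN ⇒ V = (1/2, 0)
3. Q is the centroid of triangle LKV ⇒ Q = (1/2, 1/3)
4. Z is the midpoint of QV ⇒ Z = (1/2, 1/6)
through L parallel to FZ: direction (1/6, -1/6); meets FN at B = (1/2, 1/2)
B = F + t·(N−F) with t = -1/2

t = -1/2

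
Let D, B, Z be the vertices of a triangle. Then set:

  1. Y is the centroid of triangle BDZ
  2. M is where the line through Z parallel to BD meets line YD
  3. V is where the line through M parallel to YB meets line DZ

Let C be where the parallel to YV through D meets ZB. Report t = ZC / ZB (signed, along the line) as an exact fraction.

Set D = (0, 0), B = (1, 0), Z = (0, 1); any affine frame gives the same invariant.
1. Y is the centroid of triangle BDZ ⇒ Y = (1/3, 1/3)
2. M is where the line through Z parallel to BD meets line YD ⇒ M = (1, 1)
3. V is where the line through M parallel to YB meets line DZ ⇒ V = (0, 3/2)
through D parallel to YV: direction (-1/3, 7/6); meets ZB at C = (-2/5, 7/5)
C = Z + t·(B−Z) with t = -2/5

t = -2/5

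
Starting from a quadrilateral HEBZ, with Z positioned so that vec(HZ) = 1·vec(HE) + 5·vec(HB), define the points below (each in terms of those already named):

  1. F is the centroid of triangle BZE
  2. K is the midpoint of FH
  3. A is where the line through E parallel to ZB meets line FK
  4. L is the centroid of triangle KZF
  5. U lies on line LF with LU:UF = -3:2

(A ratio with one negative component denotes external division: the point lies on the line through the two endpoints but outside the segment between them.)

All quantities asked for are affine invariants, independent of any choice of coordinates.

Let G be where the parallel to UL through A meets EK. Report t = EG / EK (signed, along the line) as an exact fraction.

Set H = (0, 0), E = (1, 0), B = (0, 1), Z = (1, 5); any affine frame gives the same invariant.
1. F is the centroid of triangle BZE ⇒ F = (2/3, 2)
2. K is the midpoint of FH ⇒ K = (1/3, 1)
3. A is where the line through E parallel to ZB meets line FK ⇒ A = (4, 12)
4. L is the centroid of triangle KZF ⇒ L = (2/3, 8/3)
5. U lies on line LF with LU:UF = -3:2 ⇒ U = (2/3, 2/3)
through A parallel to UL: direction (0, 2); meets EK at G = (4, -9/2)
G = E + t·(K−E) with t = -9/2

t = -9/2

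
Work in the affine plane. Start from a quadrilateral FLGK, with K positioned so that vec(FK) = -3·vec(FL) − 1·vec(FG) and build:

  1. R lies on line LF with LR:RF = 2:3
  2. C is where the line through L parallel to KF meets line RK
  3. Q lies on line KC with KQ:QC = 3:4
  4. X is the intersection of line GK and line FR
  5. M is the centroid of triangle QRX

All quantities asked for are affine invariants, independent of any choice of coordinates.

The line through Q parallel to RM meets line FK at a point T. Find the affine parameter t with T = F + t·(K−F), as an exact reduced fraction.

t = 18/53

Choose coordinates F = (0, 0), L = (1, 0), G = (0, 1), K = (-3, -1).
1. R lies on line LF with LR:RF = 2:3 ⇒ R = (3/5, 0)
2. C is where the line through L parallel to KF meets line RK ⇒ C = (3, 2/3)
3. Q lies on line KC with KQ:QC = 3:4 ⇒ Q = (-3/7, -2/7)
4. X is the intersection of line GK and line FR ⇒ X = (-3/2, 0)
5. M is the centroid of triangle QRX ⇒ M = (-31/70, -2/21)
through Q parallel to RM: direction (-73/70, -2/21); meets FK at T = (-54/53, -18/53)
T = F + t·(K−F) with t = 18/53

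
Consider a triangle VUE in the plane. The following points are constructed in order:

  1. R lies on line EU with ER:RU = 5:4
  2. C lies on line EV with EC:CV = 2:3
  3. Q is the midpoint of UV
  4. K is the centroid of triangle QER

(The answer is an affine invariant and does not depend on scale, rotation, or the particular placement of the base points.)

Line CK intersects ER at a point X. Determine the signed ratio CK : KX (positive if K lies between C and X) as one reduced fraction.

CK:KX = 7/5

Assign V = (0, 0), U = (1, 0), E = (0, 1) — the answer is frame-independent, so this choice is without loss of generality.
1. R lies on line EU with ER:RU = 5:4 ⇒ R = (5/9, 4/9)
2. C lies on line EV with EC:CV = 2:3 ⇒ C = (0, 3/5)
3. Q is the midpoint of UV ⇒ Q = (1/2, 0)
4. K is the centroid of triangle QER ⇒ K = (19/54, 13/27)
line CK meets ER at X = (38/63, 25/63)
K = C + t·(X−C) with t = 7/12, so CK:KX = 7/12:5/12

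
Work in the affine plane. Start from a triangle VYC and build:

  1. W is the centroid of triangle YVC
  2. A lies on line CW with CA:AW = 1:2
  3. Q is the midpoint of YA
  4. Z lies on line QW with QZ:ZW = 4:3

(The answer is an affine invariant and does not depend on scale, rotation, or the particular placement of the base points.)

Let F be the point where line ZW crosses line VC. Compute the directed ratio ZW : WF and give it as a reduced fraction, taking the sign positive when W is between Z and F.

ZW:WF = 2/7

Work in coordinates with V = (0, 0), Y = (1, 0), C = (0, 1).
1. W is the centroid of triangle YVC ⇒ W = (1/3, 1/3)
2. A lies on line CW with CA:AW = 1:2 ⇒ A = (1/9, 7/9)
3. Q is the midpoint of YA ⇒ Q = (5/9, 7/18)
4. Z lies on line QW with QZ:ZW = 4:3 ⇒ Z = (3/7, 5/14)
line ZW meets VC at F = (0, 1/4)
W = Z + t·(F−Z) with t = 2/9, so ZW:WF = 2/9:7/9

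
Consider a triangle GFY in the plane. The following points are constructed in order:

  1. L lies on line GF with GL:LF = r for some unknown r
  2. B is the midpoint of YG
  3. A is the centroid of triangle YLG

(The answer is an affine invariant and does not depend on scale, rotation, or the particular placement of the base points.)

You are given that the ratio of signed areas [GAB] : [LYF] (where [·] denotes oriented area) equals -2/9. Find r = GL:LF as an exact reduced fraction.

Work in coordinates with G = (0, 0), F = (1, 0), Y = (0, 1).
1. With GL:LF = r, write λ = r/(r+1) so L = G + λ·(F−G); L is affine-linear in λ
2. B is the midpoint of YG ⇒ B = (0, 1/2)
3. A is the centroid of triangle YLG ⇒ A is an affine combination of earlier points and hence also affine-linear in λ
Every point depending on L is an affine combination of L and λ-independent points, so each such coordinate is linear in λ; the λ² term in each signed area is a multiple of (F−G)×(F−G) = 0, so 2·[GAB] and 2·[LYF] are each linear in λ. Evaluating at λ=0 and λ=1:
  2·[GAB] = 1/6·λ,   2·[LYF] = λ − 1
So [GAB]:[LYF] = (1/6·λ) / (λ − 1). Setting this equal to -2/9:
  1/6·λ = -2/9·(λ − 1)  ⇒  λ = 4/7
Then r = λ/(1−λ) = (4/7)/(3/7) = 4/3. Check: with r = 4/3, L = (4/7, 0) and [GAB]:[LYF] = -2/9 as required.

r = 4/3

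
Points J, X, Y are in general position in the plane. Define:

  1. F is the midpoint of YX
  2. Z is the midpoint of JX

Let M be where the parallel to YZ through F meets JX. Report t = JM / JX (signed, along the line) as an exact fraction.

Assign J = (0, 0), X = (1, 0), Y = (0, 1) — the answer is frame-independent, so this choice is without loss of generality.
1. F is the midpoint of YX ⇒ F = (1/2, 1/2)
2. Z is the midpoint of JX ⇒ Z = (1/2, 0)
through F parallel to YZ: direction (1/2, -1); meets JX at M = (3/4, 0)
M = J + t·(X−J) with t = 3/4

t = 3/4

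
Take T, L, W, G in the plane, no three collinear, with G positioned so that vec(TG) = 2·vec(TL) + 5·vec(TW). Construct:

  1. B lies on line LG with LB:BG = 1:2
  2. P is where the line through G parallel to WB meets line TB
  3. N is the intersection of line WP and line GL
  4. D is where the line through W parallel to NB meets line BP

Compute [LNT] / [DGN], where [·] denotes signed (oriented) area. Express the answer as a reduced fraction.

[LNT]:[DGN] = -11/12

Work in coordinates with T = (0, 0), L = (1, 0), W = (0, 1), G = (2, 5).
1. B lies on line LG with LB:BG = 1:2 ⇒ B = (4/3, 5/3)
2. P is where the line through G parallel to WB meets line TB ⇒ P = (16/3, 20/3)
3. N is the intersection of line WP and line GL ⇒ N = (32/21, 55/21)
4. D is where the line through W parallel to NB meets line BP ⇒ D = (-4/15, -1/3)
2·[LNT] = 55/21, 2·[DGN] = -20/7
[LNT]:[DGN] = 55/21:-20/7 = -11/12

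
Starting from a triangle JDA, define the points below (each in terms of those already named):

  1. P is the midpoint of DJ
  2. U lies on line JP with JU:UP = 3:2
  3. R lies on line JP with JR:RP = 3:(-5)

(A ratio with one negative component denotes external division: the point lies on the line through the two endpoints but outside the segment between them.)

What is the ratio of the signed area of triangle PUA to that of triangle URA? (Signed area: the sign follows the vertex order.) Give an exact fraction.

[PUA]:[URA] = 4/21

Set J = (0, 0), D = (1, 0), A = (0, 1); any affine frame gives the same invariant.
1. P is the midpoint of DJ ⇒ P = (1/2, 0)
2. U lies on line JP with JU:UP = 3:2 ⇒ U = (3/10, 0)
3. R lies on line JP with JR:RP = 3:(-5) ⇒ R = (-3/4, 0)
2·[PUA] = -1/5, 2·[URA] = -21/20
[PUA]:[URA] = -1/5:-21/20 = 4/21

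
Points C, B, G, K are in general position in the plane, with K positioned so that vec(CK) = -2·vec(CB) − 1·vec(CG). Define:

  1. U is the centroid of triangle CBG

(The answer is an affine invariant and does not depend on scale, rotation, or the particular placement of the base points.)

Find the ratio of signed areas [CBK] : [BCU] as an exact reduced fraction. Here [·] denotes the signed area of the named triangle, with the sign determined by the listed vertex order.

Set C = (0, 0), B = (1, 0), G = (0, 1), K = (-2, -1); any affine frame gives the same invariant.
1. U is the centroid of triangle CBG ⇒ U = (1/3, 1/3)
2·[CBK] = -1, 2·[BCU] = -1/3
[CBK]:[BCU] = -1:-1/3 = 3

[CBK]:[BCU] = 3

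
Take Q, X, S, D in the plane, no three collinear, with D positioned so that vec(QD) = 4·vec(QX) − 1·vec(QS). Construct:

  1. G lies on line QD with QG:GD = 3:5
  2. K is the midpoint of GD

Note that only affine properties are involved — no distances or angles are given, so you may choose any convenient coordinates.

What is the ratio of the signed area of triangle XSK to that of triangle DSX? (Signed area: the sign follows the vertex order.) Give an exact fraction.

[XSK]:[DSX] = -17/32

Choose coordinates Q = (0, 0), X = (1, 0), S = (0, 1), D = (4, -1).
1. G lies on line QD with QG:GD = 3:5 ⇒ G = (3/2, -3/8)
2. K is the midpoint of GD ⇒ K = (11/4, -11/16)
2·[XSK] = -17/16, 2·[DSX] = 2
[XSK]:[DSX] = -17/16:2 = -17/32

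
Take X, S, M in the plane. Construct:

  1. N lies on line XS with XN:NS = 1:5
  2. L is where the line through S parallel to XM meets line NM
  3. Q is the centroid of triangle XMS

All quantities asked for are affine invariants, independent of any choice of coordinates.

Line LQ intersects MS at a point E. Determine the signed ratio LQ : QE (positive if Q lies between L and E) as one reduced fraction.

Work in coordinates with X = (0, 0), S = (1, 0), M = (0, 1).
1. N lies on line XS with XN:NS = 1:5 ⇒ N = (1/6, 0)
2. L is where the line through S parallel to XM meets line NM ⇒ L = (1, -5)
3. Q is the centroid of triangle XMS ⇒ Q = (1/3, 1/3)
line LQ meets MS at E = (2/7, 5/7)
Q = L + t·(E−L) with t = 14/15, so LQ:QE = 14/15:1/15

LQ:QE = 14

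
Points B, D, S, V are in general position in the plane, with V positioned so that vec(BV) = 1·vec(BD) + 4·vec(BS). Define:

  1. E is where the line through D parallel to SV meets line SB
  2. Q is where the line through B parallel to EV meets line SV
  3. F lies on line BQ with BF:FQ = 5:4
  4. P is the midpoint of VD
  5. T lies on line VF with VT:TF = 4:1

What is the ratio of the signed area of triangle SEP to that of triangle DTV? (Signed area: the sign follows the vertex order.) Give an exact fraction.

[SEP]:[DTV] = -45/31

Set B = (0, 0), D = (1, 0), S = (0, 1), V = (1, 4); any affine frame gives the same invariant.
1. E is where the line through D parallel to SV meets line SB ⇒ E = (0, -3)
2. Q is where the line through B parallel to EV meets line SV ⇒ Q = (1/4, 7/4)
3. F lies on line BQ with BF:FQ = 5:4 ⇒ F = (5/36, 35/36)
4. P is the midpoint of VD ⇒ P = (1, 2)
5. T lies on line VF with VT:TF = 4:1 ⇒ T = (14/45, 71/45)
2·[SEP] = 4, 2·[DTV] = -124/45
[SEP]:[DTV] = 4:-124/45 = -45/31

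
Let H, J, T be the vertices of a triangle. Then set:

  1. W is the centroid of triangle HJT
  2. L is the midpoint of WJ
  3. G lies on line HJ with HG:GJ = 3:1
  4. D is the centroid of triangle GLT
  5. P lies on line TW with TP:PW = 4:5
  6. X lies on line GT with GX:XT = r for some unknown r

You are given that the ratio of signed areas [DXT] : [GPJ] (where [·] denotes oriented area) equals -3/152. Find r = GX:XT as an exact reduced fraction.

Choose coordinates H = (0, 0), J = (1, 0), T = (0, 1).
1. W is the centroid of triangle HJT ⇒ W = (1/3, 1/3)
2. L is the midpoint of WJ ⇒ L = (2/3, 1/6)
3. G lies on line HJ with HG:GJ = 3:1 ⇒ G = (3/4, 0)
4. D is the centroid of triangle GLT ⇒ D = (17/36, 7/18)
5. P lies on line TW with TP:PW = 4:5 ⇒ P = (4/27, 19/27)
6. With GX:XT = r, write λ = r/(r+1) so X = G + λ·(T−G); X is affine-linear in λ
Every point depending on X is an affine combination of X and λ-independent points, so each such coordinate is linear in λ; the λ² term in each signed area is a multiple of (T−G)×(T−G) = 0, so 2·[DXT] and 2·[GPJ] are each linear in λ. Evaluating at λ=0 and λ=1:
  2·[DXT] = 1/72·λ − 1/72,   2·[GPJ] = -19/108
So [DXT]:[GPJ] = (1/72·λ − 1/72) / (-19/108). Setting this equal to -3/152:
  1/72·λ − 1/72 = -3/152·(-19/108)  ⇒  λ = 5/4
Then r = λ/(1−λ) = (5/4)/(-1/4) = -5. Check: with r = -5, X = (-3/16, 5/4) and [DXT]:[GPJ] = -3/152 as required.

r = -5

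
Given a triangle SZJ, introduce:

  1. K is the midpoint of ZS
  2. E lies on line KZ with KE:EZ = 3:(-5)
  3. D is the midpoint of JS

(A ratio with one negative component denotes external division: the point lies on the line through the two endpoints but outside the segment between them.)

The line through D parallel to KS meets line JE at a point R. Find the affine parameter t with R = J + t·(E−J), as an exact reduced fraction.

Assign S = (0, 0), Z = (1, 0), J = (0, 1) — the answer is frame-independent, so this choice is without loss of generality.
1. K is the midpoint of ZS ⇒ K = (1/2, 0)
2. E lies on line KZ with KE:EZ = 3:(-5) ⇒ E = (-1/4, 0)
3. D is the midpoint of JS ⇒ D = (0, 1/2)
through D parallel to KS: direction (-1/2, 0); meets JE at R = (-1/8, 1/2)
R = J + t·(E−J) with t = 1/2

t = 1/2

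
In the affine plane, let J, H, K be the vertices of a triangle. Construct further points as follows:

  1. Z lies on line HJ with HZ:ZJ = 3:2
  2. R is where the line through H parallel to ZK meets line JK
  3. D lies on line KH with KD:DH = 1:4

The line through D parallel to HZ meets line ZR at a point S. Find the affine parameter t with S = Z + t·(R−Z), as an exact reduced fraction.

t = 8/25

Work in coordinates with J = (0, 0), H = (1, 0), K = (0, 1).
1. Z lies on line HJ with HZ:ZJ = 3:2 ⇒ Z = (2/5, 0)
2. R is where the line through H parallel to ZK meets line JK ⇒ R = (0, 5/2)
3. D lies on line KH with KD:DH = 1:4 ⇒ D = (1/5, 4/5)
through D parallel to HZ: direction (-3/5, 0); meets ZR at S = (34/125, 4/5)
S = Z + t·(R−Z) with t = 8/25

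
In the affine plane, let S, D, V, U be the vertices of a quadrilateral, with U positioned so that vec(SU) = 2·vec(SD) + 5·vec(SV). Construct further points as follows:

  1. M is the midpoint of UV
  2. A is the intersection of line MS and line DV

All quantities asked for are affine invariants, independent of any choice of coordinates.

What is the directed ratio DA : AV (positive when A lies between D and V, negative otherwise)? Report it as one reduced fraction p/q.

DA:AV = 3

Set S = (0, 0), D = (1, 0), V = (0, 1), U = (2, 5); any affine frame gives the same invariant.
1. M is the midpoint of UV ⇒ M = (1, 3)
2. A is the intersection of line MS and line DV ⇒ A = (1/4, 3/4)
A = D + t·(V−D) with t = 3/4, so DA:AV = t:(1−t) = 3/4:1/4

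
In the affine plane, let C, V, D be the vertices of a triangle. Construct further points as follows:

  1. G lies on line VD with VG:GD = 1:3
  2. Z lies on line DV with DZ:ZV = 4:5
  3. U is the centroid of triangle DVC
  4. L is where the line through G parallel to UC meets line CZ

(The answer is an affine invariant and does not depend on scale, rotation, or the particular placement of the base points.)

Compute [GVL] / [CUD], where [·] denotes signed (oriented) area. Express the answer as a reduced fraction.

[GVL]:[CUD] = -33/8

Set C = (0, 0), V = (1, 0), D = (0, 1); any affine frame gives the same invariant.
1. G lies on line VD with VG:GD = 1:3 ⇒ G = (3/4, 1/4)
2. Z lies on line DV with DZ:ZV = 4:5 ⇒ Z = (4/9, 5/9)
3. U is the centroid of triangle DVC ⇒ U = (1/3, 1/3)
4. L is where the line through G parallel to UC meets line CZ ⇒ L = (-2, -5/2)
2·[GVL] = -11/8, 2·[CUD] = 1/3
[GVL]:[CUD] = -11/8:1/3 = -33/8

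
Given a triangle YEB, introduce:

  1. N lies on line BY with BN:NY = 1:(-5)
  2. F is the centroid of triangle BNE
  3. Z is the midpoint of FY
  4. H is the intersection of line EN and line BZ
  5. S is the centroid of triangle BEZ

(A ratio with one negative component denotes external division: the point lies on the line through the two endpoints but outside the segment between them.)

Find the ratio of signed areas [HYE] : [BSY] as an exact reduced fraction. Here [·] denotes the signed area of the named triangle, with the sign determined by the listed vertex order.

[HYE]:[BSY] = -99/28

Set Y = (0, 0), E = (1, 0), B = (0, 1); any affine frame gives the same invariant.
1. N lies on line BY with BN:NY = 1:(-5) ⇒ N = (0, 5/4)
2. F is the centroid of triangle BNE ⇒ F = (1/3, 3/4)
3. Z is the midpoint of FY ⇒ Z = (1/6, 3/8)
4. H is the intersection of line EN and line BZ ⇒ H = (-1/10, 11/8)
5. S is the centroid of triangle BEZ ⇒ S = (7/18, 11/24)
2·[HYE] = 11/8, 2·[BSY] = -7/18
[HYE]:[BSY] = 11/8:-7/18 = -99/28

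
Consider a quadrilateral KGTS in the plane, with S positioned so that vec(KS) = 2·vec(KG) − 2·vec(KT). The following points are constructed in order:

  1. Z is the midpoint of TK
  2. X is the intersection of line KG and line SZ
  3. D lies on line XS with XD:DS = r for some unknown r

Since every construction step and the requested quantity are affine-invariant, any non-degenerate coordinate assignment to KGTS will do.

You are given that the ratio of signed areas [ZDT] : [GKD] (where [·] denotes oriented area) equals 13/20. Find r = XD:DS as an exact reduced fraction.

Assign K = (0, 0), G = (1, 0), T = (0, 1), S = (2, -2) — the answer is frame-independent, so this choice is without loss of generality.
1. Z is the midpoint of TK ⇒ Z = (0, 1/2)
2. X is the intersection of line KG and line SZ ⇒ X = (2/5, 0)
3. With XD:DS = r, write λ = r/(r+1) so D = X + λ·(S−X); D is affine-linear in λ
Every point depending on D is an affine combination of D and λ-independent points, so each such coordinate is linear in λ; the λ² term in each signed area is a multiple of (S−X)×(S−X) = 0, so 2·[ZDT] and 2·[GKD] are each linear in λ. Evaluating at λ=0 and λ=1:
  2·[ZDT] = 4/5·λ + 1/5,   2·[GKD] = 2·λ
So [ZDT]:[GKD] = (4/5·λ + 1/5) / (2·λ). Setting this equal to 13/20:
  4/5·λ + 1/5 = 13/20·(2·λ)  ⇒  λ = 2/5
Then r = λ/(1−λ) = (2/5)/(3/5) = 2/3. Check: with r = 2/3, D = (26/25, -4/5) and [ZDT]:[GKD] = 13/20 as required.

r = 2/3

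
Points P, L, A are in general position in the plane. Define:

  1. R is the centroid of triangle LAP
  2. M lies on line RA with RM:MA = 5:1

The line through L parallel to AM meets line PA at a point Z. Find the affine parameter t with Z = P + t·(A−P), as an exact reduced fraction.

t = 2

Assign P = (0, 0), L = (1, 0), A = (0, 1) — the answer is frame-independent, so this choice is without loss of generality.
1. R is the centroid of triangle LAP ⇒ R = (1/3, 1/3)
2. M lies on line RA with RM:MA = 5:1 ⇒ M = (1/18, 8/9)
through L parallel to AM: direction (1/18, -1/9); meets PA at Z = (0, 2)
Z = P + t·(A−P) with t = 2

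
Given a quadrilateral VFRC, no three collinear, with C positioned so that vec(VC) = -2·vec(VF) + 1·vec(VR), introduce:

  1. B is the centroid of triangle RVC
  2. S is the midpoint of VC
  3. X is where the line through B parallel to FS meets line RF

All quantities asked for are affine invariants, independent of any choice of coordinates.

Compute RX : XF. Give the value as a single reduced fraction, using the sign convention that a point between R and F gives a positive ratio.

Assign V = (0, 0), F = (1, 0), R = (0, 1), C = (-2, 1) — the answer is frame-independent, so this choice is without loss of generality.
1. B is the centroid of triangle RVC ⇒ B = (-2/3, 2/3)
2. S is the midpoint of VC ⇒ S = (-1, 1/2)
3. X is where the line through B parallel to FS meets line RF ⇒ X = (2/3, 1/3)
X = R + t·(F−R) with t = 2/3, so RX:XF = t:(1−t) = 2/3:1/3

RX:XF = 2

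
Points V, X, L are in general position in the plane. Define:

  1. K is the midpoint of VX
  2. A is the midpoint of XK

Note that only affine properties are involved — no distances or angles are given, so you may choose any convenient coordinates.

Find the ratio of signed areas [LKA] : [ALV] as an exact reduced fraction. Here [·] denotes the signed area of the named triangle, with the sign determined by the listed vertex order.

[LKA]:[ALV] = 1/3

Work in coordinates with V = (0, 0), X = (1, 0), L = (0, 1).
1. K is the midpoint of VX ⇒ K = (1/2, 0)
2. A is the midpoint of XK ⇒ A = (3/4, 0)
2·[LKA] = 1/4, 2·[ALV] = 3/4
[LKA]:[ALV] = 1/4:3/4 = 1/3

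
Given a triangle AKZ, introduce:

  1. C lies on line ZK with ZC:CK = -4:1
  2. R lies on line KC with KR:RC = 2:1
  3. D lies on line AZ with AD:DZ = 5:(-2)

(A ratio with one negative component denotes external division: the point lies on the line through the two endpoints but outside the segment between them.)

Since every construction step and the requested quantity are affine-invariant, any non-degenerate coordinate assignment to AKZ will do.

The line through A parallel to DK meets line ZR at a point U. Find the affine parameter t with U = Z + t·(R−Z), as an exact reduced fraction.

Set A = (0, 0), K = (1, 0), Z = (0, 1); any affine frame gives the same invariant.
1. C lies on line ZK with ZC:CK = -4:1 ⇒ C = (4/3, -1/3)
2. R lies on line KC with KR:RC = 2:1 ⇒ R = (11/9, -2/9)
3. D lies on line AZ with AD:DZ = 5:(-2) ⇒ D = (0, 5/3)
through A parallel to DK: direction (1, -5/3); meets ZR at U = (-3/2, 5/2)
U = Z + t·(R−Z) with t = -27/22

t = -27/22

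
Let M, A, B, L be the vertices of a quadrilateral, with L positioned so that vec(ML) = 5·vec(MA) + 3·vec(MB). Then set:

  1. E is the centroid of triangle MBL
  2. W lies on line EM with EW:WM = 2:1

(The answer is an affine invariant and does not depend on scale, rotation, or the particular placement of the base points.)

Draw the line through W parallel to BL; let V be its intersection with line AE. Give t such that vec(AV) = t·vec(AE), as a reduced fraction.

Work in coordinates with M = (0, 0), A = (1, 0), B = (0, 1), L = (5, 3).
1. E is the centroid of triangle MBL ⇒ E = (5/3, 4/3)
2. W lies on line EM with EW:WM = 2:1 ⇒ W = (5/9, 4/9)
through W parallel to BL: direction (5, 2); meets AE at V = (25/18, 7/9)
V = A + t·(E−A) with t = 7/12

t = 7/12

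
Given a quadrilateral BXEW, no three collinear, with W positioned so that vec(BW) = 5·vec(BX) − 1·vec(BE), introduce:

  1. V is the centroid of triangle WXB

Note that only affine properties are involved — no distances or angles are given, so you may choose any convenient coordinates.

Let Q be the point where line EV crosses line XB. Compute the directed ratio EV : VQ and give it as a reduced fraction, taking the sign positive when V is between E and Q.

Assign B = (0, 0), X = (1, 0), E = (0, 1), W = (5, -1) — the answer is frame-independent, so this choice is without loss of generality.
1. V is the centroid of triangle WXB ⇒ V = (2, -1/3)
line EV meets XB at Q = (3/2, 0)
V = E + t·(Q−E) with t = 4/3, so EV:VQ = 4/3:-1/3

EV:VQ = -4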